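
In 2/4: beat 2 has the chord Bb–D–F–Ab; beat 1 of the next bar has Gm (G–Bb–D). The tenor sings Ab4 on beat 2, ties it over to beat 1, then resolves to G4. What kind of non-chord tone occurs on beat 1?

The harmony at that moment is G minor triad (G, Bb, D); Ab4 is not a chord tone.
It is held over (the same pitch as the preceding Ab4) and left by step down to G4.
Held over from the previous chord and resolving down by step — a suspension.

Suspension.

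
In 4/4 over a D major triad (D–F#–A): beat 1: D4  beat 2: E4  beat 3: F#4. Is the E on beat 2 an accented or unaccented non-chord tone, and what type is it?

The harmony at that moment is D major triad (D, F#, A); E4 is not a chord tone.
It is approached by step up from D4 and left by step up to F#4.
Step in, step out in the same direction — a passing tone.
It falls on a weak beat, so it is unaccented.

Unaccented passing tone.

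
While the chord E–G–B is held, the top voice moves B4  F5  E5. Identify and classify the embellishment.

F5 is an appoggiatura.

The harmony at that moment is E minor triad (E, G, B); F5 is not a chord tone.
It is approached by leap up from B4 and left by step down to E5.
Leap in, step out — an appoggiatura.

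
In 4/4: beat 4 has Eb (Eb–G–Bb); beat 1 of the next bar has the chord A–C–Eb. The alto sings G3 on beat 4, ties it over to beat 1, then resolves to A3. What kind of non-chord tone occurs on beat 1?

Retardation.

The harmony at that moment is A diminished triad (A, C, Eb); G3 is not a chord tone.
It is held over (the same pitch as the preceding G3) and left by step up to A3.
Held over from the previous chord and resolving up by step — a retardation.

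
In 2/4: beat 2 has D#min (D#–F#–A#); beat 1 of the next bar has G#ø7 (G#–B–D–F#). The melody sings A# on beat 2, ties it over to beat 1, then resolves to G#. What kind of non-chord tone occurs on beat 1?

The harmony at that moment is G# half-diminished seventh chord (G#, B, D, F#); A# is not a chord tone.
It is held over (the same pitch as the preceding A#) and left by step down to G#.
Held over from the previous chord and resolving down by step — a suspension.

Suspension.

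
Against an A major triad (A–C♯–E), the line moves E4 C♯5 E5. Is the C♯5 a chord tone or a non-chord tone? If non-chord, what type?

A major triad contains A, C♯, E; C♯ is the third, so it is a chord tone.

Chord tone (the third of A major triad).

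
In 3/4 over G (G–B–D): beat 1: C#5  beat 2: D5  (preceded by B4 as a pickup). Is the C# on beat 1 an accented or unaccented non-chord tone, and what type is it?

The harmony at that moment is G major triad (G, B, D); C#5 is not a chord tone.
It is approached by step up from B4 and left by step up to D5.
Step in, step out in the same direction — a passing tone.
It falls on the downbeat, so it is accented.

Accented passing tone.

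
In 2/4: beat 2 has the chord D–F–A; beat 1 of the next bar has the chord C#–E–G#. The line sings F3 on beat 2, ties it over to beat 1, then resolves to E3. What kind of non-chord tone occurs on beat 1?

Suspension.

The harmony at that moment is C# minor triad (C#, E, G#); F3 is not a chord tone.
It is held over (the same pitch as the preceding F3) and left by step down to E3.
Held over from the previous chord and resolving down by step — a suspension.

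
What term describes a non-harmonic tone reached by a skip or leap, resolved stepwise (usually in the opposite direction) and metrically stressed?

Appoggiatura.

Approach: by leap. Departure: by step. Metric position: strong.
Leap in, step out, in a metrically strong position — an appoggiatura. (It is the mirror image of the escape tone, which steps in and leaps out from a weak position.)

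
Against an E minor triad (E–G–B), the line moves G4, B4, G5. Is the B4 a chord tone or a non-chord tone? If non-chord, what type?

Chord tone (the fifth of E minor triad).

E minor triad contains E, G, B; B is the fifth, so it is a chord tone.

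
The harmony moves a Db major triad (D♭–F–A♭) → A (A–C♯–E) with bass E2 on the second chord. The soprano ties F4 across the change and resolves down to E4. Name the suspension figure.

9–8 suspension.

At the second chord the bass is E2. The suspended F4 lies a ninth above the bass; after resolving down by step to E4, the interval above the bass becomes an octave.
Suspension figures are named by those two intervals: 9–8.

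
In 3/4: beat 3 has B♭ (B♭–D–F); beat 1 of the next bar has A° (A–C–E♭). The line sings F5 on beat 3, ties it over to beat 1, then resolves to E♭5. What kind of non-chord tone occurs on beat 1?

Suspension.

The harmony at that moment is A diminished triad (A, C, E♭); F5 is not a chord tone.
It is held over (the same pitch as the preceding F5) and left by step down to E♭5.
Held over from the previous chord and resolving down by step — a suspension.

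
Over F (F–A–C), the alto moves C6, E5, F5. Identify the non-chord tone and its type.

E5 is an appoggiatura.

The harmony at that moment is F major triad (F, A, C); E5 is not a chord tone.
It is approached by leap down from C6 and left by step up to F5.
Leap in, step out — an appoggiatura.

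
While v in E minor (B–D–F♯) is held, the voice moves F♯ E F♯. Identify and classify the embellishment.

The harmony at that moment is B minor triad (B, D, F♯); E is not a chord tone.
It is approached by step down from F♯ and left by step up to F♯.
Step away and step back to the same note — a neighbor tone (lower neighbor).

E is a neighbor tone.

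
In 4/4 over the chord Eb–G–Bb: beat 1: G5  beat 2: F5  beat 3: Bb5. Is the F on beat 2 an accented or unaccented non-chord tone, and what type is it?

Unaccented escape tone.

The harmony at that moment is Eb major triad (Eb, G, Bb); F5 is not a chord tone.
It is approached by step down from G5 and left by leap up to Bb5.
Step in, leap out — an escape tone.
It falls on a weak beat, so it is unaccented.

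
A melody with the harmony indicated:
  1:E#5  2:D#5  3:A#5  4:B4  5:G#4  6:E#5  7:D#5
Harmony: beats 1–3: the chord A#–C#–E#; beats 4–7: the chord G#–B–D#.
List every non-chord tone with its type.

D#5 (beat 2) — escape tone; E#5 (beat 6) — appoggiatura.

The harmony at that moment is A# minor triad (A#, C#, E#); D#5 is not a chord tone.
It is approached by step down from E#5 and left by leap up to A#5.
Step in, leap out — an escape tone.
The harmony at that moment is G# minor triad (G#, B, D#); E#5 is not a chord tone.
It is approached by leap up from G#4 and left by step down to D#5.
Leap in, step out — an appoggiatura.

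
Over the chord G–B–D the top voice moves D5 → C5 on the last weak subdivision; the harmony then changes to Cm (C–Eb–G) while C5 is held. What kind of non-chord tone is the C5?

The harmony at that moment is G major triad (G, B, D); C5 is not a chord tone.
It is approached by step down from D5 and then sustained as the same pitch into the next harmony.
Arriving early and becoming a chord tone when the harmony changes — an anticipation.

C5 is an anticipation.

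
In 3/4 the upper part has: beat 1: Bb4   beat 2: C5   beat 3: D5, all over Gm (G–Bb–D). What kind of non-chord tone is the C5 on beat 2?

Passing tone.

The harmony at that moment is G minor triad (G, Bb, D); C5 is not a chord tone.
It is approached by step up from Bb4 and left by step up to D5.
Step in, step out in the same direction — a passing tone.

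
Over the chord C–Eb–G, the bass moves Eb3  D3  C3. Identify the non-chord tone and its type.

The harmony at that moment is C minor triad (C, Eb, G); D3 is not a chord tone.
It is approached by step down from Eb3 and left by step down to C3.
Step in, step out in the same direction — a passing tone.

D3 is a passing tone.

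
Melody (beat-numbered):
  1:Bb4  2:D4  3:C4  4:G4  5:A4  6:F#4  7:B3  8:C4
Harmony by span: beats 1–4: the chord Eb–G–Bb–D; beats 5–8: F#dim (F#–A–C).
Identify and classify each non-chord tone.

C4 (beat 3) — escape tone; B3 (beat 7) — appoggiatura.

The harmony at that moment is Eb major seventh chord (Eb, G, Bb, D); C4 is not a chord tone.
It is approached by step down from D4 and left by leap up to G4.
Step in, leap out — an escape tone.
The harmony at that moment is F# diminished triad (F#, A, C); B3 is not a chord tone.
It is approached by leap down from F#4 and left by step up to C4.
Leap in, step out — an appoggiatura.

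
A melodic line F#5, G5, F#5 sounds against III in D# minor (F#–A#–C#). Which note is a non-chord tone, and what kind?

G5 is a neighbor tone.

The harmony at that moment is F# major triad (F#, A#, C#); G5 is not a chord tone.
It is approached by step up from F#5 and left by step down to F#5.
Step away and step back to the same note — a neighbor tone (upper neighbor).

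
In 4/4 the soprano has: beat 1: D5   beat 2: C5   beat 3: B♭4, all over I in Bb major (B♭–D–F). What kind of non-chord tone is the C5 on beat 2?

The harmony at that moment is B♭ major triad (B♭, D, F); C5 is not a chord tone.
It is approached by step down from D5 and left by step down to B♭4.
Step in, step out in the same direction — a passing tone.

Passing tone.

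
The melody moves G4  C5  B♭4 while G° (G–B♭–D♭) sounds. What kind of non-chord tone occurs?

The harmony at that moment is G diminished triad (G, B♭, D♭); C5 is not a chord tone.
It is approached by leap up from G4 and left by step down to B♭4.
Leap in, step out — an appoggiatura.

C5 is an appoggiatura.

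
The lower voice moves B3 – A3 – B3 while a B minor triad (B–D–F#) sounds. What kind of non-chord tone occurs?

A3 is a neighbor tone.

The harmony at that moment is B minor triad (B, D, F#); A3 is not a chord tone.
It is approached by step down from B3 and left by step up to B3.
Step away and step back to the same note — a neighbor tone (lower neighbor).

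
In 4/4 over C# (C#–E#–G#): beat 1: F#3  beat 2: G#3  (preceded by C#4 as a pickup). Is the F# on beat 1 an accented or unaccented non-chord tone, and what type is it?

The harmony at that moment is C# major triad (C#, E#, G#); F#3 is not a chord tone.
It is approached by leap down from C#4 and left by step up to G#3.
Leap in, step out — an appoggiatura.
It falls on the downbeat, so it is accented.

Accented appoggiatura.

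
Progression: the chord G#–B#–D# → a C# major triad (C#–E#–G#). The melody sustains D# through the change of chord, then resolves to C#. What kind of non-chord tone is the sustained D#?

The harmony at that moment is C# major triad (C#, E#, G#); D# is not a chord tone.
It is held over (the same pitch as the preceding D#) and left by step down to C#.
Held over from the previous chord and resolving down by step — a suspension.

D# is a suspension.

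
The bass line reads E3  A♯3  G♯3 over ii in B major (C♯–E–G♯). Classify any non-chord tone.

A♯3 is an appoggiatura.

The harmony at that moment is C♯ minor triad (C♯, E, G♯); A♯3 is not a chord tone.
It is approached by leap up from E3 and left by step down to G♯3.
Leap in, step out — an appoggiatura.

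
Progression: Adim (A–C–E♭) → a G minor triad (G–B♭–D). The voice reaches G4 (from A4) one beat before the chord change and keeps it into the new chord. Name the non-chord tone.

G4 is an anticipation.

The harmony at that moment is A diminished triad (A, C, E♭); G4 is not a chord tone.
It is approached by step down from A4 and then sustained as the same pitch into the next harmony.
Arriving early and becoming a chord tone when the harmony changes — an anticipation.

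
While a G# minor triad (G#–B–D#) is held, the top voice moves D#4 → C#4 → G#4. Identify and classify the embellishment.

The harmony at that moment is G# minor triad (G#, B, D#); C#4 is not a chord tone.
It is approached by step down from D#4 and left by leap up to G#4.
Step in, leap out — an escape tone.

C#4 is an escape tone.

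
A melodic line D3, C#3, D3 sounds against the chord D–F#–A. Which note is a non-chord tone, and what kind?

C#3 is a neighbor tone.

The harmony at that moment is D major triad (D, F#, A); C#3 is not a chord tone.
It is approached by step down from D3 and left by step up to D3.
Step away and step back to the same note — a neighbor tone (lower neighbor).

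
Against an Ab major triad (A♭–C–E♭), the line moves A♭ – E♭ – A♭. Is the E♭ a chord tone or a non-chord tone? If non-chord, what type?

Chord tone (the fifth of Ab major triad).

Ab major triad contains A♭, C, E♭; E♭ is the fifth, so it is a chord tone.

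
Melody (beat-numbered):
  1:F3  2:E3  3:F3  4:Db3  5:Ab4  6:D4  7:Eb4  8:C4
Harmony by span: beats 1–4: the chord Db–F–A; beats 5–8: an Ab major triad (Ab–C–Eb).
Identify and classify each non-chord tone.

The harmony at that moment is Db augmented triad (Db, F, A); E3 is not a chord tone.
It is approached by step down from F3 and left by step up to F3.
Step away and step back to the same note — a neighbor tone (lower neighbor).
The harmony at that moment is Ab major triad (Ab, C, Eb); D4 is not a chord tone.
It is approached by leap down from Ab4 and left by step up to Eb4.
Leap in, step out — an appoggiatura.

E3 (beat 2) — neighbor tone; D4 (beat 6) — appoggiatura.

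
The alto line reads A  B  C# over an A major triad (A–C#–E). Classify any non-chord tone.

B is a passing tone.

The harmony at that moment is A major triad (A, C#, E); B is not a chord tone.
It is approached by step up from A and left by step up to C#.
Step in, step out in the same direction — a passing tone.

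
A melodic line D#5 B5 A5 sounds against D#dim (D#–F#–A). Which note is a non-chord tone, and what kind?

The harmony at that moment is D# diminished triad (D#, F#, A); B5 is not a chord tone.
It is approached by leap up from D#5 and left by step down to A5.
Leap in, step out — an appoggiatura.

B5 is an appoggiatura.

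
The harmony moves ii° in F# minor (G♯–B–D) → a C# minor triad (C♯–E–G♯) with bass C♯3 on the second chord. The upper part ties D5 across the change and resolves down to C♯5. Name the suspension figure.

At the second chord the bass is C♯3. The suspended D5 lies a ninth above the bass; after resolving down by step to C♯5, the interval above the bass becomes an octave.
Suspension figures are named by those two intervals: 9–8.

9–8 suspension.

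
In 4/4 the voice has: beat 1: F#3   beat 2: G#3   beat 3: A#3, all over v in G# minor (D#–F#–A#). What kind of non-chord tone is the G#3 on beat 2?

The harmony at that moment is D# minor triad (D#, F#, A#); G#3 is not a chord tone.
It is approached by step up from F#3 and left by step up to A#3.
Step in, step out in the same direction — a passing tone.

Passing tone.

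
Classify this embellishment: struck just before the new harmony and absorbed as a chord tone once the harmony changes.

Approach: ahead of the chord change (typically by step), so it is dissonant against the current harmony. Departure: none — the same pitch is restated or held and is a chord tone of the new harmony.
Dissonant first, consonant once the harmony catches up: the note simply arrives early — an anticipation. (The reverse timing, consonant first and dissonant after the change, would be a suspension or retardation.)

Anticipation.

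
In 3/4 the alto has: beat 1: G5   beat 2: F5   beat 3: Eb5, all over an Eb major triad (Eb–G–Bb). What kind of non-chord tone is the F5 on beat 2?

Passing tone.

The harmony at that moment is Eb major triad (Eb, G, Bb); F5 is not a chord tone.
It is approached by step down from G5 and left by step down to Eb5.
Step in, step out in the same direction — a passing tone.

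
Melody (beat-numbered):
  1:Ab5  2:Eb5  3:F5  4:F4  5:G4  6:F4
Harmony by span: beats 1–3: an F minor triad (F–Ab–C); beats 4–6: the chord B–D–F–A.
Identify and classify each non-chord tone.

The harmony at that moment is F minor triad (F, Ab, C); Eb5 is not a chord tone.
It is approached by leap down from Ab5 and left by step up to F5.
Leap in, step out — an appoggiatura.
The harmony at that moment is B half-diminished seventh chord (B, D, F, A); G4 is not a chord tone.
It is approached by step up from F4 and left by step down to F4.
Step away and step back to the same note — a neighbor tone (upper neighbor).

Eb5 (beat 2) — appoggiatura; G4 (beat 5) — neighbor tone.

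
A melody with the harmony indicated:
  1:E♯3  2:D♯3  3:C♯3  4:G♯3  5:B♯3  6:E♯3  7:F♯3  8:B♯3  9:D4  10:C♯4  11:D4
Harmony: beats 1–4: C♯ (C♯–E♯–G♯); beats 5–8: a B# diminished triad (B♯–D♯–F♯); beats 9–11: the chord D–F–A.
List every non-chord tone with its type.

D♯3 (beat 2) — passing tone; E♯3 (beat 6) — appoggiatura; C♯4 (beat 10) — neighbor tone.

The harmony at that moment is C♯ major triad (C♯, E♯, G♯); D♯3 is not a chord tone.
It is approached by step down from E♯3 and left by step down to C♯3.
Step in, step out in the same direction — a passing tone.
The harmony at that moment is B♯ diminished triad (B♯, D♯, F♯); E♯3 is not a chord tone.
It is approached by leap down from B♯3 and left by step up to F♯3.
Leap in, step out — an appoggiatura.
The harmony at that moment is D minor triad (D, F, A); C♯4 is not a chord tone.
It is approached by step down from D4 and left by step up to D4.
Step away and step back to the same note — a neighbor tone (lower neighbor).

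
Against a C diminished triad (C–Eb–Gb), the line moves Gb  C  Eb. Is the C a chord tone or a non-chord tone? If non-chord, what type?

C diminished triad contains C, Eb, Gb; C is the root, so it is a chord tone.

Chord tone (the root of C diminished triad).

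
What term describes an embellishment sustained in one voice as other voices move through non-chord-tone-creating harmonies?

Pedal tone.

Approach: none. Departure: none — a single pitch is sustained while the chords change around it, passing through harmonies that do not contain it.
No melodic motion at all; the dissonance is created entirely by the moving harmonies against the stationary note — a pedal tone (pedal point).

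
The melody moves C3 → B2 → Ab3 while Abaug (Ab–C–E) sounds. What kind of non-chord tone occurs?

The harmony at that moment is Ab augmented triad (Ab, C, E); B2 is not a chord tone.
It is approached by step down from C3 and left by leap up to Ab3.
Step in, leap out — an escape tone.

B2 is an escape tone.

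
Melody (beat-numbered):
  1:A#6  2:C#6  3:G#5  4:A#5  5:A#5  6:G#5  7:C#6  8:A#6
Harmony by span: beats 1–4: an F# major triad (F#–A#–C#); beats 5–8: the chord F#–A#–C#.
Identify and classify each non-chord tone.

G#5 (beat 3) — appoggiatura; G#5 (beat 6) — escape tone.

The harmony at that moment is F# major triad (F#, A#, C#); G#5 is not a chord tone.
It is approached by leap down from C#6 and left by step up to A#5.
Leap in, step out — an appoggiatura.
The harmony at that moment is F# major triad (F#, A#, C#); G#5 is not a chord tone.
It is approached by step down from A#5 and left by leap up to C#6.
Step in, leap out — an escape tone.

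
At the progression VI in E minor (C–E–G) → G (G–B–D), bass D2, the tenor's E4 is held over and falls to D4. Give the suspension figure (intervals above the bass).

At the second chord the bass is D2. The suspended E4 lies a ninth above the bass; after resolving down by step to D4, the interval above the bass becomes an octave.
Suspension figures are named by those two intervals: 9–8.

9–8 suspension.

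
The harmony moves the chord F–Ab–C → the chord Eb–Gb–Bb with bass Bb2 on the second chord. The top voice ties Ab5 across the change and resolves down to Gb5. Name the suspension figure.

7–6 suspension.

At the second chord the bass is Bb2. The suspended Ab5 lies a seventh above the bass; after resolving down by step to Gb5, the interval above the bass becomes a sixth.
Suspension figures are named by those two intervals: 7–6.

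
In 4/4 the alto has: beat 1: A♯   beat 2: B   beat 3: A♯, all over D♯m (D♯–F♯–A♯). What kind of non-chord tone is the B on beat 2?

Upper neighbor tone.

The harmony at that moment is D♯ minor triad (D♯, F♯, A♯); B is not a chord tone.
It is approached by step up from A♯ and left by step down to A♯.
Step away and step back to the same note — a neighbor tone (upper neighbor).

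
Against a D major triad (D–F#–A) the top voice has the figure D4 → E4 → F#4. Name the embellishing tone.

The harmony at that moment is D major triad (D, F#, A); E4 is not a chord tone.
It is approached by step up from D4 and left by step up to F#4.
Step in, step out in the same direction — a passing tone.

E4 is a passing tone.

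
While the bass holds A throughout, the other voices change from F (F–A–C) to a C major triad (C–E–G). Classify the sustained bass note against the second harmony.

The harmony at that moment is C major triad (C, E, G); A is not a chord tone.
It is held over (the same pitch as the preceding A) and then sustained as the same pitch into the next harmony.
Sustained through a change of harmony — a pedal tone.

Pedal tone (pedal point).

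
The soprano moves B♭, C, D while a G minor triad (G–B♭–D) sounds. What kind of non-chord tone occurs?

C is a passing tone.

The harmony at that moment is G minor triad (G, B♭, D); C is not a chord tone.
It is approached by step up from B♭ and left by step up to D.
Step in, step out in the same direction — a passing tone.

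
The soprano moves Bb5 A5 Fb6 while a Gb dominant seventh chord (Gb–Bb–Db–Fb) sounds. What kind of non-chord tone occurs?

A5 is an escape tone.

The harmony at that moment is Gb dominant seventh chord (Gb, Bb, Db, Fb); A5 is not a chord tone.
It is approached by step down from Bb5 and left by leap up to Fb6.
Step in, leap out — an escape tone.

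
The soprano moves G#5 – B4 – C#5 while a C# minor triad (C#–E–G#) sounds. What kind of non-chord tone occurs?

B4 is an appoggiatura.

The harmony at that moment is C# minor triad (C#, E, G#); B4 is not a chord tone.
It is approached by leap down from G#5 and left by step up to C#5.
Leap in, step out — an appoggiatura.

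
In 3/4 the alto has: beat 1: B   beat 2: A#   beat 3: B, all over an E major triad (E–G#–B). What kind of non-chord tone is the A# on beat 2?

The harmony at that moment is E major triad (E, G#, B); A# is not a chord tone.
It is approached by step down from B and left by step up to B.
Step away and step back to the same note — a neighbor tone (lower neighbor).

Lower neighbor tone.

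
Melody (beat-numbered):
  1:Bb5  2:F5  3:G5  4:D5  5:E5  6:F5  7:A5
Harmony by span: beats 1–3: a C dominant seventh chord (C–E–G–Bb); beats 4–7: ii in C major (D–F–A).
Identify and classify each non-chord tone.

The harmony at that moment is C dominant seventh chord (C, E, G, Bb); F5 is not a chord tone.
It is approached by leap down from Bb5 and left by step up to G5.
Leap in, step out — an appoggiatura.
The harmony at that moment is D minor triad (D, F, A); E5 is not a chord tone.
It is approached by step up from D5 and left by step up to F5.
Step in, step out in the same direction — a passing tone.

F5 (beat 2) — appoggiatura; E5 (beat 5) — passing tone.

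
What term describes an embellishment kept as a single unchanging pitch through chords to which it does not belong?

Approach: none. Departure: none — a single pitch is sustained while the chords change around it, passing through harmonies that do not contain it.
No melodic motion at all; the dissonance is created entirely by the moving harmonies against the stationary note — a pedal tone (pedal point).

Pedal tone.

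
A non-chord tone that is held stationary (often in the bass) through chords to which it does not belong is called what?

Pedal tone.

Approach: none. Departure: none — a single pitch is sustained while the chords change around it, passing through harmonies that do not contain it.
No melodic motion at all; the dissonance is created entirely by the moving harmonies against the stationary note — a pedal tone (pedal point).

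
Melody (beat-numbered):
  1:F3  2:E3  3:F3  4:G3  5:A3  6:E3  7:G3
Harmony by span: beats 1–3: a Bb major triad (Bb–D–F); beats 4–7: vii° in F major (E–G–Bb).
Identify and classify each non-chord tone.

The harmony at that moment is Bb major triad (Bb, D, F); E3 is not a chord tone.
It is approached by step down from F3 and left by step up to F3.
Step away and step back to the same note — a neighbor tone (lower neighbor).
The harmony at that moment is E diminished triad (E, G, Bb); A3 is not a chord tone.
It is approached by step up from G3 and left by leap down to E3.
Step in, leap out — an escape tone.

E3 (beat 2) — neighbor tone; A3 (beat 5) — escape tone.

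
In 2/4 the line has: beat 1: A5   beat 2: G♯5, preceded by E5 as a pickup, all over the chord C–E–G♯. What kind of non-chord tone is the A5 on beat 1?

The harmony at that moment is C augmented triad (C, E, G♯); A5 is not a chord tone.
It is approached by leap up from E5 and left by step down to G♯5.
Leap in, step out, metrically accented — an appoggiatura.

Appoggiatura.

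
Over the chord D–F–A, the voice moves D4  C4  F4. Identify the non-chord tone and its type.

C4 is an escape tone.

The harmony at that moment is D minor triad (D, F, A); C4 is not a chord tone.
It is approached by step down from D4 and left by leap up to F4.
Step in, leap out — an escape tone.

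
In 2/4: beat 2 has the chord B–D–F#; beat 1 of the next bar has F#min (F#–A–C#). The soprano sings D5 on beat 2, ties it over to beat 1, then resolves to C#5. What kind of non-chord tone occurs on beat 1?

The harmony at that moment is F# minor triad (F#, A, C#); D5 is not a chord tone.
It is held over (the same pitch as the preceding D5) and left by step down to C#5.
Held over from the previous chord and resolving down by step — a suspension.

Suspension.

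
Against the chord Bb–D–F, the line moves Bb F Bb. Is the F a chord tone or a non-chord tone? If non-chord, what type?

Bb major triad contains Bb, D, F; F is the fifth, so it is a chord tone.

Chord tone (the fifth of Bb major triad).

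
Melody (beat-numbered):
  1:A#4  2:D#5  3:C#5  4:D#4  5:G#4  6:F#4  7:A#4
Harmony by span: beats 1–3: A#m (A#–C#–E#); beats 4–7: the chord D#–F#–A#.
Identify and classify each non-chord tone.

The harmony at that moment is A# minor triad (A#, C#, E#); D#5 is not a chord tone.
It is approached by leap up from A#4 and left by step down to C#5.
Leap in, step out — an appoggiatura.
The harmony at that moment is D# minor triad (D#, F#, A#); G#4 is not a chord tone.
It is approached by leap up from D#4 and left by step down to F#4.
Leap in, step out — an appoggiatura.

D#5 (beat 2) — appoggiatura; G#4 (beat 5) — appoggiatura.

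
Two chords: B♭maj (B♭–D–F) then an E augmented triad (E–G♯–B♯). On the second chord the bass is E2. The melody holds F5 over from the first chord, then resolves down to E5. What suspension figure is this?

9–8 suspension.

At the second chord the bass is E2. The suspended F5 lies a ninth above the bass; after resolving down by step to E5, the interval above the bass becomes an octave.
Suspension figures are named by those two intervals: 9–8.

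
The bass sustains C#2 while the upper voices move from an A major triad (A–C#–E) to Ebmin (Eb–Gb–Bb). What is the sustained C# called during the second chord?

Pedal tone (pedal point).

The harmony at that moment is Eb minor triad (Eb, Gb, Bb); C#2 is not a chord tone.
It is held over (the same pitch as the preceding C#2) and then sustained as the same pitch into the next harmony.
Sustained through a change of harmony — a pedal tone.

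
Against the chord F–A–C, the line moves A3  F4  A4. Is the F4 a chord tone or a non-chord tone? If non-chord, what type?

Chord tone (the root of F major triad).

F major triad contains F, A, C; F is the root, so it is a chord tone.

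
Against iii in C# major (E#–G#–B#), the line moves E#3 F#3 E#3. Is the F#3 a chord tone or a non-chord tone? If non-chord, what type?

The harmony at that moment is E# minor triad (E#, G#, B#); F#3 is not a chord tone.
It is approached by step up from E#3 and left by step down to E#3.
Step away and step back to the same note — a neighbor tone (upper neighbor).

Non-chord tone — a neighbor tone.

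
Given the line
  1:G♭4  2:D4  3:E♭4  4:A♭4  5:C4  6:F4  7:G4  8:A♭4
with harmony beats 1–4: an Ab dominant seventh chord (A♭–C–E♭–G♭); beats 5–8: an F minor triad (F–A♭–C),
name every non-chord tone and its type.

The harmony at that moment is A♭ dominant seventh chord (A♭, C, E♭, G♭); D4 is not a chord tone.
It is approached by leap down from G♭4 and left by step up to E♭4.
Leap in, step out — an appoggiatura.
The harmony at that moment is F minor triad (F, A♭, C); G4 is not a chord tone.
It is approached by step up from F4 and left by step up to A♭4.
Step in, step out in the same direction — a passing tone.

D4 (beat 2) — appoggiatura; G4 (beat 7) — passing tone.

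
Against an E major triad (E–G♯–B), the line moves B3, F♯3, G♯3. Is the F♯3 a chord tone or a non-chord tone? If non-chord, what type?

The harmony at that moment is E major triad (E, G♯, B); F♯3 is not a chord tone.
It is approached by leap down from B3 and left by step up to G♯3.
Leap in, step out — an appoggiatura.

Non-chord tone — an appoggiatura.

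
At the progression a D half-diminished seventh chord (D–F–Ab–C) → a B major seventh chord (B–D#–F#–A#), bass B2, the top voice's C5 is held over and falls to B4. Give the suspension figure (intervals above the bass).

At the second chord the bass is B2. The suspended C5 lies a ninth above the bass; after resolving down by step to B4, the interval above the bass becomes an octave.
Suspension figures are named by those two intervals: 9–8.

9–8 suspension.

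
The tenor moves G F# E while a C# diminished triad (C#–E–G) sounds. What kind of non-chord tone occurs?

F# is a passing tone.

The harmony at that moment is C# diminished triad (C#, E, G); F# is not a chord tone.
It is approached by step down from G and left by step down to E.
Step in, step out in the same direction — a passing tone.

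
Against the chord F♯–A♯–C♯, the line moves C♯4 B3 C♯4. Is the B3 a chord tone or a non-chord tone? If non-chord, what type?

Non-chord tone — a neighbor tone.

The harmony at that moment is F♯ major triad (F♯, A♯, C♯); B3 is not a chord tone.
It is approached by step down from C♯4 and left by step up to C♯4.
Step away and step back to the same note — a neighbor tone (lower neighbor).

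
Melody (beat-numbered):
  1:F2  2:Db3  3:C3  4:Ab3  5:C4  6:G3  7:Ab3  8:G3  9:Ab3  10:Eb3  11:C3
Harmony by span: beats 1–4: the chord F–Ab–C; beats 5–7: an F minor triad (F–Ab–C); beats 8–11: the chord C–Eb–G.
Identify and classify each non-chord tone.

The harmony at that moment is F minor triad (F, Ab, C); Db3 is not a chord tone.
It is approached by leap up from F2 and left by step down to C3.
Leap in, step out — an appoggiatura.
The harmony at that moment is F minor triad (F, Ab, C); G3 is not a chord tone.
It is approached by leap down from C4 and left by step up to Ab3.
Leap in, step out — an appoggiatura.
The harmony at that moment is C minor triad (C, Eb, G); Ab3 is not a chord tone.
It is approached by step up from G3 and left by leap down to Eb3.
Step in, leap out — an escape tone.

Db3 (beat 2) — appoggiatura; G3 (beat 6) — appoggiatura; Ab3 (beat 9) — escape tone.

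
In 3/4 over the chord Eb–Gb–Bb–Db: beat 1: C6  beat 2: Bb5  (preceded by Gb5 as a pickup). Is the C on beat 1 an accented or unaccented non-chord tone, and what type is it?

Accented appoggiatura.

The harmony at that moment is Eb minor seventh chord (Eb, Gb, Bb, Db); C6 is not a chord tone.
It is approached by leap up from Gb5 and left by step down to Bb5.
Leap in, step out — an appoggiatura.
It falls on the downbeat, so it is accented.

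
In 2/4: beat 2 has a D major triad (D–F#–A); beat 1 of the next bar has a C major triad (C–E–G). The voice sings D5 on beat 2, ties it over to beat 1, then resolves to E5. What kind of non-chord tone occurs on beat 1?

The harmony at that moment is C major triad (C, E, G); D5 is not a chord tone.
It is held over (the same pitch as the preceding D5) and left by step up to E5.
Held over from the previous chord and resolving up by step — a retardation.

Retardation.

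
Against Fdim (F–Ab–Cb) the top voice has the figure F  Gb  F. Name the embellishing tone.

The harmony at that moment is F diminished triad (F, Ab, Cb); Gb is not a chord tone.
It is approached by step up from F and left by step down to F.
Step away and step back to the same note — a neighbor tone (upper neighbor).

Gb is a neighbor tone.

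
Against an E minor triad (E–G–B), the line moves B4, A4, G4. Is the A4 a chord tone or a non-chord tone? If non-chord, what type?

Non-chord tone — a passing tone.

The harmony at that moment is E minor triad (E, G, B); A4 is not a chord tone.
It is approached by step down from B4 and left by step down to G4.
Step in, step out in the same direction — a passing tone.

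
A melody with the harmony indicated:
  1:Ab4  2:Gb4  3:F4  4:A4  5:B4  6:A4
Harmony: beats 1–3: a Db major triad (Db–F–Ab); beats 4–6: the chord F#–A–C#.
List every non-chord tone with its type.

Gb4 (beat 2) — passing tone; B4 (beat 5) — neighbor tone.

The harmony at that moment is Db major triad (Db, F, Ab); Gb4 is not a chord tone.
It is approached by step down from Ab4 and left by step down to F4.
Step in, step out in the same direction — a passing tone.
The harmony at that moment is F# minor triad (F#, A, C#); B4 is not a chord tone.
It is approached by step up from A4 and left by step down to A4.
Step away and step back to the same note — a neighbor tone (upper neighbor).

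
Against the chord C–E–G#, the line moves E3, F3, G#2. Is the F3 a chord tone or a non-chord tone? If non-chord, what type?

Non-chord tone — an escape tone.

The harmony at that moment is C augmented triad (C, E, G#); F3 is not a chord tone.
It is approached by step up from E3 and left by leap down to G#2.
Step in, leap out — an escape tone.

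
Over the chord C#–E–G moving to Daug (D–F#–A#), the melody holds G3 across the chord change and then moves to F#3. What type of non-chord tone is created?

G3 is a suspension.

The harmony at that moment is D augmented triad (D, F#, A#); G3 is not a chord tone.
It is held over (the same pitch as the preceding G3) and left by step down to F#3.
Held over from the previous chord and resolving down by step — a suspension.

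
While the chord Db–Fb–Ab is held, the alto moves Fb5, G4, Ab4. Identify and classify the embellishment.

The harmony at that moment is Db minor triad (Db, Fb, Ab); G4 is not a chord tone.
It is approached by leap down from Fb5 and left by step up to Ab4.
Leap in, step out — an appoggiatura.

G4 is an appoggiatura.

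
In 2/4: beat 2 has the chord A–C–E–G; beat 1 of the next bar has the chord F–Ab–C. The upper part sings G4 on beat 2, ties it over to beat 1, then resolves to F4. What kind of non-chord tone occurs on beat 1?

Suspension.

The harmony at that moment is F minor triad (F, Ab, C); G4 is not a chord tone.
It is held over (the same pitch as the preceding G4) and left by step down to F4.
Held over from the previous chord and resolving down by step — a suspension.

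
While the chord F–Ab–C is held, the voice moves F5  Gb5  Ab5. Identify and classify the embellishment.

The harmony at that moment is F minor triad (F, Ab, C); Gb5 is not a chord tone.
It is approached by step up from F5 and left by step up to Ab5.
Step in, step out in the same direction — a passing tone.

Gb5 is a passing tone.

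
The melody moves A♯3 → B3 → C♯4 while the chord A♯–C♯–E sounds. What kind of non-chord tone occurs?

The harmony at that moment is A♯ diminished triad (A♯, C♯, E); B3 is not a chord tone.
It is approached by step up from A♯3 and left by step up to C♯4.
Step in, step out in the same direction — a passing tone.

B3 is a passing tone.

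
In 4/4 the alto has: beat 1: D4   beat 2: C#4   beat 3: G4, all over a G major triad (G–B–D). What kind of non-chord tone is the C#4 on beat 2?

Escape tone.

The harmony at that moment is G major triad (G, B, D); C#4 is not a chord tone.
It is approached by step down from D4 and left by leap up to G4.
Step in, leap out, on a weak beat — an escape tone.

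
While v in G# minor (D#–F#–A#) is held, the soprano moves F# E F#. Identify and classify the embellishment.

The harmony at that moment is D# minor triad (D#, F#, A#); E is not a chord tone.
It is approached by step down from F# and left by step up to F#.
Step away and step back to the same note — a neighbor tone (lower neighbor).

E is a neighbor tone.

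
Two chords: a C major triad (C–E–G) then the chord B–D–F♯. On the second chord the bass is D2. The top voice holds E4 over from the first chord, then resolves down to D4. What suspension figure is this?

9–8 suspension.

At the second chord the bass is D2. The suspended E4 lies a ninth above the bass; after resolving down by step to D4, the interval above the bass becomes an octave.
Suspension figures are named by those two intervals: 9–8.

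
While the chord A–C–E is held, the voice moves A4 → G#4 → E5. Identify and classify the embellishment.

The harmony at that moment is A minor triad (A, C, E); G#4 is not a chord tone.
It is approached by step down from A4 and left by leap up to E5.
Step in, leap out — an escape tone.

G#4 is an escape tone.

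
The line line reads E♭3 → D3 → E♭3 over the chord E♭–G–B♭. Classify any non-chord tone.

D3 is a neighbor tone.

The harmony at that moment is E♭ major triad (E♭, G, B♭); D3 is not a chord tone.
It is approached by step down from E♭3 and left by step up to E♭3.
Step away and step back to the same note — a neighbor tone (lower neighbor).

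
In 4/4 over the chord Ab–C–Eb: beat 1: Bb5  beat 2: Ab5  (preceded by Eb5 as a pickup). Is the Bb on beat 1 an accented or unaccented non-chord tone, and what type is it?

Accented appoggiatura.

The harmony at that moment is Ab major triad (Ab, C, Eb); Bb5 is not a chord tone.
It is approached by leap up from Eb5 and left by step down to Ab5.
Leap in, step out — an appoggiatura.
It falls on the downbeat, so it is accented.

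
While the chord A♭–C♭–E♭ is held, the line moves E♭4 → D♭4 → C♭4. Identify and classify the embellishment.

D♭4 is a passing tone.

The harmony at that moment is A♭ minor triad (A♭, C♭, E♭); D♭4 is not a chord tone.
It is approached by step down from E♭4 and left by step down to C♭4.
Step in, step out in the same direction — a passing tone.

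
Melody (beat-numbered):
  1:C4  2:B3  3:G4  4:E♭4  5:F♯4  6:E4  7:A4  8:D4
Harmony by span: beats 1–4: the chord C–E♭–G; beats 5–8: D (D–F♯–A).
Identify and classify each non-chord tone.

The harmony at that moment is C minor triad (C, E♭, G); B3 is not a chord tone.
It is approached by step down from C4 and left by leap up to G4.
Step in, leap out — an escape tone.
The harmony at that moment is D major triad (D, F♯, A); E4 is not a chord tone.
It is approached by step down from F♯4 and left by leap up to A4.
Step in, leap out — an escape tone.

B3 (beat 2) — escape tone; E4 (beat 6) — escape tone.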